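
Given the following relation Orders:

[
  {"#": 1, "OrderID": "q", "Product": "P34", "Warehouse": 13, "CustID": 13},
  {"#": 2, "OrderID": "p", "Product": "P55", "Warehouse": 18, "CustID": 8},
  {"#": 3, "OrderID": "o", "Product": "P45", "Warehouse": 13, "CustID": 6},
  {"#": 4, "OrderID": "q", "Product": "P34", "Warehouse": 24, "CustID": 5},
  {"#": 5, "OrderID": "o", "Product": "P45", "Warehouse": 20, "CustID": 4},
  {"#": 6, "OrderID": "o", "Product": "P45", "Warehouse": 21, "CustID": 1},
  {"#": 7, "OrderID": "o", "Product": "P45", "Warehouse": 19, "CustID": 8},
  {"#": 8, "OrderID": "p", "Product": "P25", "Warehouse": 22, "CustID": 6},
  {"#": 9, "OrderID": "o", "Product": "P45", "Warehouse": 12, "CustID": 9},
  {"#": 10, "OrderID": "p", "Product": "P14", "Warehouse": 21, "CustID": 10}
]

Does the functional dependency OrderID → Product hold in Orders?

No

OrderID=q: rows 1, 4 → Product = P34, P34 ✓
OrderID=p: rows 2, 8, 10 → Product takes values {P55, P25, P14} — violation
OrderID=o: rows 3, 5, 6, 7, 9 → Product = P45, P45, P45, P45, P45 ✓
Two rows agree on OrderID but differ on Product, so OrderID → Product does not hold.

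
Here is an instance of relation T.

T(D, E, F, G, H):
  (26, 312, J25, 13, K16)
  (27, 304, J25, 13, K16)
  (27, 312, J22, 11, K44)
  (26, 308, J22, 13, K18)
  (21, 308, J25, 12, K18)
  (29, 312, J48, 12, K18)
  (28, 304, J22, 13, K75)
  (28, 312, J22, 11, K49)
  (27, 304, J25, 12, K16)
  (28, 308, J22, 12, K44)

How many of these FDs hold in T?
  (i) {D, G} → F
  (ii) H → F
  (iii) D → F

(i) {D, G} → F: (D=26, G=13): 2 rows → F takes values {J25, J22} — violation — fails.
(ii) H → F: H=K18: 3 rows → F takes values {J22, J25, J48} — violation — fails.
(iii) D → F: D=26: 2 rows → F takes values {J25, J22} — violation; D=27: 3 rows → F takes values {J25, J22} — violation — fails.
None of the 3 dependencies hold.

0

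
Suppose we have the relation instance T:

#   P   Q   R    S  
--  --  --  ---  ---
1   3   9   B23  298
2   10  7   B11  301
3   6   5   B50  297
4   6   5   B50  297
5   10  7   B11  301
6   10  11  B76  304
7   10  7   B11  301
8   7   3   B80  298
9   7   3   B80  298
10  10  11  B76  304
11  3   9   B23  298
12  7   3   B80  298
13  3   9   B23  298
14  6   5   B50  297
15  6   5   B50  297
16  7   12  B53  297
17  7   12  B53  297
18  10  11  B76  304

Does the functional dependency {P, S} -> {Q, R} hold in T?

(P=3, S=298): rows 1, 11, 13 → {Q,R} = (9, B23), (9, B23), (9, B23) ✓
(P=10, S=301): rows 2, 5, 7 → {Q,R} = (7, B11), (7, B11), (7, B11) ✓
(P=6, S=297): rows 3, 4, 14, 15 → {Q,R} = (5, B50), (5, B50), (5, B50), (5, B50) ✓
(P=10, S=304): rows 6, 10, 18 → {Q,R} = (11, B76), (11, B76), (11, B76) ✓
(P=7, S=298): rows 8, 9, 12 → {Q,R} = (3, B80), (3, B80), (3, B80) ✓
(P=7, S=297): rows 16, 17 → {Q,R} = (12, B53), (12, B53) ✓
Every {P, S} value is associated with a single {Q, R} value, so {P, S} -> {Q, R} holds.

Yes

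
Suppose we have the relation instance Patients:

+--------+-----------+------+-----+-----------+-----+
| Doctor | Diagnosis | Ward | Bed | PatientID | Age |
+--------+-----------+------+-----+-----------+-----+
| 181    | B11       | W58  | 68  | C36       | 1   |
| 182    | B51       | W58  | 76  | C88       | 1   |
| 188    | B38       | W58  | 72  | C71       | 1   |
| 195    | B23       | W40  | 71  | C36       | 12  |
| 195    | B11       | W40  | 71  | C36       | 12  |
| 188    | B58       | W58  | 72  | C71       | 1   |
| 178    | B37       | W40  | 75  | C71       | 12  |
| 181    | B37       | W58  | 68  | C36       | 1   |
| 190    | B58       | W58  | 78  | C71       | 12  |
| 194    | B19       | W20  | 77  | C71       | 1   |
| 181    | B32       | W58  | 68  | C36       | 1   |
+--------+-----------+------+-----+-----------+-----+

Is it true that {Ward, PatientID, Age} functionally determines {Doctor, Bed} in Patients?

Yes

(Ward=W58, PatientID=C36, Age=1): 3 rows → {Doctor,Bed} = (181, 68), (181, 68), (181, 68) ✓
(Ward=W58, PatientID=C88, Age=1): 1 row → {Doctor,Bed} = (182, 76) ✓
(Ward=W58, PatientID=C71, Age=1): 2 rows → {Doctor,Bed} = (188, 72), (188, 72) ✓
(Ward=W40, PatientID=C36, Age=12): 2 rows → {Doctor,Bed} = (195, 71), (195, 71) ✓
(Ward=W40, PatientID=C71, Age=12): 1 row → {Doctor,Bed} = (178, 75) ✓
(Ward=W58, PatientID=C71, Age=12): 1 row → {Doctor,Bed} = (190, 78) ✓
(Ward=W20, PatientID=C71, Age=1): 1 row → {Doctor,Bed} = (194, 77) ✓
Every {Ward, PatientID, Age} value is associated with a single {Doctor, Bed} value, so {Ward, PatientID, Age} -> {Doctor, Bed} holds.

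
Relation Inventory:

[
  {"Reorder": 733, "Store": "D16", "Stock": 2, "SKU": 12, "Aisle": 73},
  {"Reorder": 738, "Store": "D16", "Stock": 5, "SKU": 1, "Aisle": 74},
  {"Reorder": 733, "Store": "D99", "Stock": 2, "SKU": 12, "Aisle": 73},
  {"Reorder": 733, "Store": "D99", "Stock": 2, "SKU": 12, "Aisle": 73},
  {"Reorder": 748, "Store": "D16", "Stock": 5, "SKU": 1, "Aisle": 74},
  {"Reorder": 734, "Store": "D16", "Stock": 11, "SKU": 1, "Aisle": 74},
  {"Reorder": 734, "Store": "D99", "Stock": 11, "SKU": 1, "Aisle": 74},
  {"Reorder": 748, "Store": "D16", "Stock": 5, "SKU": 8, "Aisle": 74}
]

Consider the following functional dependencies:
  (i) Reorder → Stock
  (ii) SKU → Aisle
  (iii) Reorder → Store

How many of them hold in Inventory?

(i) Reorder → Stock: every LHS value maps to a single RHS value — holds.
(ii) SKU → Aisle: every LHS value maps to a single RHS value — holds.
(iii) Reorder → Store: Reorder=733: 3 rows → Store takes values {D16, D99} — violation; Reorder=734: 2 rows → Store takes values {D16, D99} — violation — fails.
2 of the 3 dependencies hold.

2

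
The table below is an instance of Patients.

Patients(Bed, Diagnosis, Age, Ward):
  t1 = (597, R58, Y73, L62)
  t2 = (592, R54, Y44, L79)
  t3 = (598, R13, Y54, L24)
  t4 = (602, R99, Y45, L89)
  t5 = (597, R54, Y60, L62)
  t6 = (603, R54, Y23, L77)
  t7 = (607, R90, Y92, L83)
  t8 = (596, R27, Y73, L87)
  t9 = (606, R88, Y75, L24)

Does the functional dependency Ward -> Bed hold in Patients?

Ward=L62: rows 1, 5 → Bed = 597, 597 ✓
Ward=L79: row 2 → Bed = 592 ✓
Ward=L24: rows 3, 9 → Bed takes values {598, 606} — violation
Ward=L89: row 4 → Bed = 602 ✓
Ward=L77: row 6 → Bed = 603 ✓
Ward=L83: row 7 → Bed = 607 ✓
Ward=L87: row 8 → Bed = 596 ✓
Two rows agree on Ward but differ on Bed, so Ward -> Bed does not hold.

No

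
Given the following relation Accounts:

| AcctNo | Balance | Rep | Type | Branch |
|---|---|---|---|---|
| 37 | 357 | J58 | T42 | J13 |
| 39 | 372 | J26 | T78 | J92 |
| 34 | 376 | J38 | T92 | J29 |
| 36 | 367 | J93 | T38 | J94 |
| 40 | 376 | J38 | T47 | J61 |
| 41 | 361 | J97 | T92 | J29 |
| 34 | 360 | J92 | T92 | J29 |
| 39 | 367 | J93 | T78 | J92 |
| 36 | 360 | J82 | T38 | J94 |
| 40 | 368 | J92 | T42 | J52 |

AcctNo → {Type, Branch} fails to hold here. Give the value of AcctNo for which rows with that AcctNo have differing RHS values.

AcctNo=37: 1 row → {Type,Branch} = (T42, J13) ✓
AcctNo=39: 2 rows → {Type,Branch} = (T78, J92), (T78, J92) ✓
AcctNo=34: 2 rows → {Type,Branch} = (T92, J29), (T92, J29) ✓
AcctNo=36: 2 rows → {Type,Branch} = (T38, J94), (T38, J94) ✓
AcctNo=40: 2 rows → {Type,Branch} takes values {(T47, J61), (T42, J52)} — violation
AcctNo=41: 1 row → {Type,Branch} = (T92, J29) ✓
The only AcctNo value with inconsistent RHS is AcctNo=40.

40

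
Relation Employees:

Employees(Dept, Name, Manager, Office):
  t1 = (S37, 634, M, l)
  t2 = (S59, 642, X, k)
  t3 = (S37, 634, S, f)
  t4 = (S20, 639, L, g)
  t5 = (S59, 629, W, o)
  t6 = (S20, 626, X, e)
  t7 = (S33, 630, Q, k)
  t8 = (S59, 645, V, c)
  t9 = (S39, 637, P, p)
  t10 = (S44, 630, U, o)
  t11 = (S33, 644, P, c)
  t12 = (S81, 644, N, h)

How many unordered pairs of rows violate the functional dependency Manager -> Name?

2

Manager=X: violating pairs (2,6) — 1 pair.
Manager=P: violating pairs (9,11) — 1 pair.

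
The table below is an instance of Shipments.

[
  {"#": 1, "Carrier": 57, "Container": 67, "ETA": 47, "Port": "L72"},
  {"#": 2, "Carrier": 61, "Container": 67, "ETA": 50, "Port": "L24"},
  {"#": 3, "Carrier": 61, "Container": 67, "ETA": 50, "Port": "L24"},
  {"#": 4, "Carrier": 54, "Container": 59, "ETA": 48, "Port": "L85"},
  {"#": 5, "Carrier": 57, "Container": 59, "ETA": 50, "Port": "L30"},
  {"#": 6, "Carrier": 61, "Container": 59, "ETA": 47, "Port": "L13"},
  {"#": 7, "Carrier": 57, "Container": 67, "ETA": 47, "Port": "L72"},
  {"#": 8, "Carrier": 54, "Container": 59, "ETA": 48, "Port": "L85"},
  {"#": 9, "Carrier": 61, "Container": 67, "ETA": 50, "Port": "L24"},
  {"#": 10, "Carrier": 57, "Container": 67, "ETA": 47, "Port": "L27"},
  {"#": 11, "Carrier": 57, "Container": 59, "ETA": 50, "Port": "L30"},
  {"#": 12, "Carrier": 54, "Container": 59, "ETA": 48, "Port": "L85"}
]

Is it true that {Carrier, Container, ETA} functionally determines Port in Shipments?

(Carrier=57, Container=67, ETA=47): rows 1, 7, 10 → Port takes values {L72, L27} — violation
(Carrier=61, Container=67, ETA=50): rows 2, 3, 9 → Port = L24, L24, L24 ✓
(Carrier=54, Container=59, ETA=48): rows 4, 8, 12 → Port = L85, L85, L85 ✓
(Carrier=57, Container=59, ETA=50): rows 5, 11 → Port = L30, L30 ✓
(Carrier=61, Container=59, ETA=47): row 6 → Port = L13 ✓
Two rows agree on {Carrier, Container, ETA} but differ on Port, so {Carrier, Container, ETA} -> Port does not hold.

No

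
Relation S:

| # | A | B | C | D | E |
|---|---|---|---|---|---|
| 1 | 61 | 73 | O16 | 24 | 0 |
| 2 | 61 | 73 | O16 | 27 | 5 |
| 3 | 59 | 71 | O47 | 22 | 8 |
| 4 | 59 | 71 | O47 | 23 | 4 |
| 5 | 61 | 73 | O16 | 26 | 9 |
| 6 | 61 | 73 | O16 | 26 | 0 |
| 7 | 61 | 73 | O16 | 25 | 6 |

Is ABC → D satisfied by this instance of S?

No

(A=61, B=73, C=O16): rows 1, 2, 5, 6, 7 → D takes values {24, 27, 26, 25} — violation
(A=59, B=71, C=O47): rows 3, 4 → D takes values {22, 23} — violation
Two rows agree on ABC but differ on D, so ABC → D does not hold.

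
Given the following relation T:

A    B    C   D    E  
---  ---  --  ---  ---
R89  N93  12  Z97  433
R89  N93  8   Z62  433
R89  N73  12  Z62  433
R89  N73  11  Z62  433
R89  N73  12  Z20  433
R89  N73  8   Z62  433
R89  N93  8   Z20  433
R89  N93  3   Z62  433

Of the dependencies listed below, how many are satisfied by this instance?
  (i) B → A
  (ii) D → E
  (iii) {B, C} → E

3

(i) B → A: every LHS value maps to a single RHS value — holds.
(ii) D → E: every LHS value maps to a single RHS value — holds.
(iii) {B, C} → E: every LHS value maps to a single RHS value — holds.
3 of the 3 dependencies hold.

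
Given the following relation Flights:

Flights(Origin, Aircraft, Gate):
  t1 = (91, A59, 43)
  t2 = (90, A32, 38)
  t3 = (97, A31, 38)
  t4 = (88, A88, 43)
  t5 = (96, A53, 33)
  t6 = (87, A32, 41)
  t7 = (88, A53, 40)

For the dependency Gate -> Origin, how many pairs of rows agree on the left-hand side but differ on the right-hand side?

2

Gate=43: violating pairs (1,4) — 1 pair.
Gate=38: violating pairs (2,3) — 1 pair.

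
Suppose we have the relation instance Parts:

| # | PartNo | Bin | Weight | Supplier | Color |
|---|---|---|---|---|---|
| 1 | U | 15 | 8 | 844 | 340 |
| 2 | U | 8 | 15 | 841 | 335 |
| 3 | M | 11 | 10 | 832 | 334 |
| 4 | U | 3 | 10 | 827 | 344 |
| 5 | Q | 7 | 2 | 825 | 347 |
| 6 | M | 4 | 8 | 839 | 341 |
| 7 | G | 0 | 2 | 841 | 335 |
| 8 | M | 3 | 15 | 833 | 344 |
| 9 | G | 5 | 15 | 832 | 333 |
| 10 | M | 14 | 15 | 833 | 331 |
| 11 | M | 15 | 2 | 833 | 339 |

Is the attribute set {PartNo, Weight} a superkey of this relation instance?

Rows 8 and 10 have the same {PartNo, Weight} value (PartNo=M, Weight=15) but are distinct tuples, so {PartNo, Weight} does not determine every attribute — not a superkey.

No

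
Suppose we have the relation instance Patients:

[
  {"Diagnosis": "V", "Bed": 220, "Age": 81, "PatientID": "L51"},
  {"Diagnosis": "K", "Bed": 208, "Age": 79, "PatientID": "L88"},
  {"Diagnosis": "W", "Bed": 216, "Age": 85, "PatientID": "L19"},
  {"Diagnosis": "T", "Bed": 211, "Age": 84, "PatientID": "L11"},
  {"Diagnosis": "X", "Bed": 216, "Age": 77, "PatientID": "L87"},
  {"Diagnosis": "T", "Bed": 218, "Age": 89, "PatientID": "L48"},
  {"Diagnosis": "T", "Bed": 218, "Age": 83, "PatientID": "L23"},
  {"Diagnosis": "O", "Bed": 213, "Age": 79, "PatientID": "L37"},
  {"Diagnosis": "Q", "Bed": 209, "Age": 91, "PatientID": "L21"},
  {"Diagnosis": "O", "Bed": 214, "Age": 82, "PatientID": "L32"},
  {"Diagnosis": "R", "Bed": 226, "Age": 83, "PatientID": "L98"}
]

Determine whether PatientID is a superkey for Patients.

All 11 rows have distinct PatientID values, so PatientID → (all attributes) holds and PatientID is a superkey.

Yes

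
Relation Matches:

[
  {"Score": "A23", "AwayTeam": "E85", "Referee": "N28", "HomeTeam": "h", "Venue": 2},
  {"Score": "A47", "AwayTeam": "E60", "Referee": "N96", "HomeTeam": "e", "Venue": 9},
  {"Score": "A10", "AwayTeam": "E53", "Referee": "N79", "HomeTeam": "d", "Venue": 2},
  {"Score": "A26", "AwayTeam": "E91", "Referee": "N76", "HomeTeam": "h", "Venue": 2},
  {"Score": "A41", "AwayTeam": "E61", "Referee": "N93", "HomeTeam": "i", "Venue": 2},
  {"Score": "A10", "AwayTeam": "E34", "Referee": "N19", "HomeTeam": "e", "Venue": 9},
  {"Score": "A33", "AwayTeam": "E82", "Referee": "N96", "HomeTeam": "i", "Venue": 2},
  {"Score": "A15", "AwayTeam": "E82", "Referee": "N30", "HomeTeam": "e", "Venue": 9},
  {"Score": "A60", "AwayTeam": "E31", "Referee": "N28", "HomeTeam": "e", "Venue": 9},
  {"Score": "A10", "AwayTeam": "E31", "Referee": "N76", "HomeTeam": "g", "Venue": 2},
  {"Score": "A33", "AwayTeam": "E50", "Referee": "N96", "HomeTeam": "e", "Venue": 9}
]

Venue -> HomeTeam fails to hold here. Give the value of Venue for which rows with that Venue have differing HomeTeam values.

2

Venue=2: 6 rows → HomeTeam takes values {h, d, i, g} — violation
Venue=9: 5 rows → HomeTeam = e, e, e, e, e ✓
The only Venue value with inconsistent HomeTeam is Venue=2.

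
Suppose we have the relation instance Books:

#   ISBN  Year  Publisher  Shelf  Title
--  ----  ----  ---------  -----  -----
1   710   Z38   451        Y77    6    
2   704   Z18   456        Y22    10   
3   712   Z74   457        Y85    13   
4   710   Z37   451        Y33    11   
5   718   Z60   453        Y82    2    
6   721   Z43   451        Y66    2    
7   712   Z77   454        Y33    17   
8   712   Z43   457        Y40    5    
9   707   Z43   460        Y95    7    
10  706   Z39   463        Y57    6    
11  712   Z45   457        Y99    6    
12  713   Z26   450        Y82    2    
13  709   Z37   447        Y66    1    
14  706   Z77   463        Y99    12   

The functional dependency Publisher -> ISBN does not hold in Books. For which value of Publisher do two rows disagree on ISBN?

Publisher=451: rows 1, 4, 6 → ISBN takes values {710, 721} — violation
Publisher=456: row 2 → ISBN = 704 ✓
Publisher=457: rows 3, 8, 11 → ISBN = 712, 712, 712 ✓
Publisher=453: row 5 → ISBN = 718 ✓
Publisher=454: row 7 → ISBN = 712 ✓
Publisher=460: row 9 → ISBN = 707 ✓
Publisher=463: rows 10, 14 → ISBN = 706, 706 ✓
Publisher=450: row 12 → ISBN = 713 ✓
Publisher=447: row 13 → ISBN = 709 ✓
The only Publisher value with inconsistent ISBN is Publisher=451.

451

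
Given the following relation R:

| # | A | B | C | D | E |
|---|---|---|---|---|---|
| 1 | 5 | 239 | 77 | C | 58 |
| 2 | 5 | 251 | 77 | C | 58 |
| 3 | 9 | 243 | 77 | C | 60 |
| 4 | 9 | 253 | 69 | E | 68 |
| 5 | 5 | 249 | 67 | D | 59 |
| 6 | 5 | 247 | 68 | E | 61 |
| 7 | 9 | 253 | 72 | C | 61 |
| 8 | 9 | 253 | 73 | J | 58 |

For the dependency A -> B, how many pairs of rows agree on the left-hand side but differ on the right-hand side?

9

A=5: violating pairs (1,2), (1,5), (1,6), (2,5), (2,6), (5,6) — 6 pairs.
A=9: violating pairs (3,4), (3,7), (3,8) — 3 pairs.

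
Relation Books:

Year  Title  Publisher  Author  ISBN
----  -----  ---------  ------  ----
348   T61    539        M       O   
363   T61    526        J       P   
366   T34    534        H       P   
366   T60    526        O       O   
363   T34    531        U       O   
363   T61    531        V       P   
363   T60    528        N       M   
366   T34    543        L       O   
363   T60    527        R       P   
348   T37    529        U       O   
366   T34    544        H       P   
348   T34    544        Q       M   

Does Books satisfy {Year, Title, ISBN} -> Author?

No

(Year=348, Title=T61, ISBN=O): 1 row → Author = M ✓
(Year=363, Title=T61, ISBN=P): 2 rows → Author takes values {J, V} — violation
(Year=366, Title=T34, ISBN=P): 2 rows → Author = H, H ✓
(Year=366, Title=T60, ISBN=O): 1 row → Author = O ✓
(Year=363, Title=T34, ISBN=O): 1 row → Author = U ✓
(Year=363, Title=T60, ISBN=M): 1 row → Author = N ✓
(Year=366, Title=T34, ISBN=O): 1 row → Author = L ✓
(Year=363, Title=T60, ISBN=P): 1 row → Author = R ✓
(Year=348, Title=T37, ISBN=O): 1 row → Author = U ✓
(Year=348, Title=T34, ISBN=M): 1 row → Author = Q ✓
Two rows agree on {Year, Title, ISBN} but differ on Author, so {Year, Title, ISBN} -> Author does not hold.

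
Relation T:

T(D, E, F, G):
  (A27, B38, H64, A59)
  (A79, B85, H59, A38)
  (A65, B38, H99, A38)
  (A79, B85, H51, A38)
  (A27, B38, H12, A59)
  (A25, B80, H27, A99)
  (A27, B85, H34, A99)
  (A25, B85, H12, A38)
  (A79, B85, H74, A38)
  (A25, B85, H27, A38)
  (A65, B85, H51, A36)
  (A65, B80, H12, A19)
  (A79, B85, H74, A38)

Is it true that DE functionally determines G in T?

Yes

(D=A27, E=B38): 2 rows → G = A59, A59 ✓
(D=A79, E=B85): 4 rows → G = A38, A38, A38, A38 ✓
(D=A65, E=B38): 1 row → G = A38 ✓
(D=A25, E=B80): 1 row → G = A99 ✓
(D=A27, E=B85): 1 row → G = A99 ✓
(D=A25, E=B85): 2 rows → G = A38, A38 ✓
(D=A65, E=B85): 1 row → G = A36 ✓
(D=A65, E=B80): 1 row → G = A19 ✓
Every DE value is associated with a single G value, so DE → G holds.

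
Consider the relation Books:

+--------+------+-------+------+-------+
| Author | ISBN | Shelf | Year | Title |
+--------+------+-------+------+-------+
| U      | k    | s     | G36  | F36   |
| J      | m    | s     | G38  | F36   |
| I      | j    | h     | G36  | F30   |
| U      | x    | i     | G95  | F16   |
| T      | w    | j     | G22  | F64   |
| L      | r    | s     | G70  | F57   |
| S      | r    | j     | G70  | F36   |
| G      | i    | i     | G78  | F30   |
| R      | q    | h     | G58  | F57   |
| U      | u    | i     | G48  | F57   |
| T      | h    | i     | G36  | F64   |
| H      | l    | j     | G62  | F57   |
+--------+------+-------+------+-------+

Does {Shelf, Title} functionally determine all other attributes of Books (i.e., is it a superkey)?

No

Two distinct rows share (Shelf=s, Title=F36), so {Shelf, Title} does not determine every attribute — not a superkey.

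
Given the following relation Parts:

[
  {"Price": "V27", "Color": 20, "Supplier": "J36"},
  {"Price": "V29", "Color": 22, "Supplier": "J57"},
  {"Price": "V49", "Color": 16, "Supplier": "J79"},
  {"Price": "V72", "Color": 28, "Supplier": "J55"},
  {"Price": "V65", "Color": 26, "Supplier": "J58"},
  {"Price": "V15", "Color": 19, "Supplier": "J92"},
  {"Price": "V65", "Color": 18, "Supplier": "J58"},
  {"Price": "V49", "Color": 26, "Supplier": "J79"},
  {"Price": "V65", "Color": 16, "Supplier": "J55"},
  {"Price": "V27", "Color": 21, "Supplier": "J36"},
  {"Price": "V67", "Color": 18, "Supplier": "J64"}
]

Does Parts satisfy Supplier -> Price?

No

Supplier=J36: 2 rows → Price = V27, V27 ✓
Supplier=J57: 1 row → Price = V29 ✓
Supplier=J79: 2 rows → Price = V49, V49 ✓
Supplier=J55: 2 rows → Price takes values {V72, V65} — violation
Supplier=J58: 2 rows → Price = V65, V65 ✓
Supplier=J92: 1 row → Price = V15 ✓
Supplier=J64: 1 row → Price = V67 ✓
Two rows agree on Supplier but differ on Price, so Supplier -> Price does not hold.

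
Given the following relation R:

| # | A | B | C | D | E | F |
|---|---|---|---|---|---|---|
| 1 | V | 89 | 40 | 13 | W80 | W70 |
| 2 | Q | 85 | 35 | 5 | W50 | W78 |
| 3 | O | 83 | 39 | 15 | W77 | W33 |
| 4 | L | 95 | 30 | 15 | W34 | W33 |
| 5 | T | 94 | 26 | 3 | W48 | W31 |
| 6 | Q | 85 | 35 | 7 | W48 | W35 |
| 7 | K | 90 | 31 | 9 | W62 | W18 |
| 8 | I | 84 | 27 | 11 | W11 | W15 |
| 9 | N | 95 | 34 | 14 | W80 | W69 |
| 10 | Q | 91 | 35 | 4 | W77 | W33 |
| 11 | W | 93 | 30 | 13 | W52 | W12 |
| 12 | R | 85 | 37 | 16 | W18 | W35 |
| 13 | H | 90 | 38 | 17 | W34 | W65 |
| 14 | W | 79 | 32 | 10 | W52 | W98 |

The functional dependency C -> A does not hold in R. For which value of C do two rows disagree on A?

C=40: row 1 → A = V ✓
C=35: rows 2, 6, 10 → A = Q, Q, Q ✓
C=39: row 3 → A = O ✓
C=30: rows 4, 11 → A takes values {L, W} — violation
C=26: row 5 → A = T ✓
C=31: row 7 → A = K ✓
C=27: row 8 → A = I ✓
C=34: row 9 → A = N ✓
C=37: row 12 → A = R ✓
C=38: row 13 → A = H ✓
C=32: row 14 → A = W ✓
The only C value with inconsistent A is C=30.

30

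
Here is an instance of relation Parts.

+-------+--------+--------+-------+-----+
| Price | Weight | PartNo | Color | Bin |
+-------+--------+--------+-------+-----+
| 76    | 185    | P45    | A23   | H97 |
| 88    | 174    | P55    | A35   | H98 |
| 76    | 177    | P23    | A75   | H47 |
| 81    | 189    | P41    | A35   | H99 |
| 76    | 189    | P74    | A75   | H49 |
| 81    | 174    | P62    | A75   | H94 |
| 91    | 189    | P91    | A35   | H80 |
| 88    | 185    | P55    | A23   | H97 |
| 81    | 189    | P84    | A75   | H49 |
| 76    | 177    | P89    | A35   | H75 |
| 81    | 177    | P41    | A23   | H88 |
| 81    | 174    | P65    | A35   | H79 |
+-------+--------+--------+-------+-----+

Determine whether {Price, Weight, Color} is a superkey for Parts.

Yes

All 12 rows have distinct {Price, Weight, Color} values, so {Price, Weight, Color} → (all attributes) holds and {Price, Weight, Color} is a superkey.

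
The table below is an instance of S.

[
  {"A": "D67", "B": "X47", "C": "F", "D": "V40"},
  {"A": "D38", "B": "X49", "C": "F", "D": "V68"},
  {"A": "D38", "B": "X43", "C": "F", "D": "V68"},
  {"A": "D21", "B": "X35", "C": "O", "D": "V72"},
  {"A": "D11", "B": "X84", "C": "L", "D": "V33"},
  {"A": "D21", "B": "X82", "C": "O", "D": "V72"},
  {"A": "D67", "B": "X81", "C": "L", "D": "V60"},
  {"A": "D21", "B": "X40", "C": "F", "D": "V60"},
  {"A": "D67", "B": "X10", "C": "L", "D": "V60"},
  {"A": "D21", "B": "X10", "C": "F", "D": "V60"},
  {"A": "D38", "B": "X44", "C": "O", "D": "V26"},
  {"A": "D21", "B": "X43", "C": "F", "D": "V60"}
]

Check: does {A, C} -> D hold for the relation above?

Yes

(A=D67, C=F): 1 row → D = V40 ✓
(A=D38, C=F): 2 rows → D = V68, V68 ✓
(A=D21, C=O): 2 rows → D = V72, V72 ✓
(A=D11, C=L): 1 row → D = V33 ✓
(A=D67, C=L): 2 rows → D = V60, V60 ✓
(A=D21, C=F): 3 rows → D = V60, V60, V60 ✓
(A=D38, C=O): 1 row → D = V26 ✓
Every {A, C} value is associated with a single D value, so {A, C} -> D holds.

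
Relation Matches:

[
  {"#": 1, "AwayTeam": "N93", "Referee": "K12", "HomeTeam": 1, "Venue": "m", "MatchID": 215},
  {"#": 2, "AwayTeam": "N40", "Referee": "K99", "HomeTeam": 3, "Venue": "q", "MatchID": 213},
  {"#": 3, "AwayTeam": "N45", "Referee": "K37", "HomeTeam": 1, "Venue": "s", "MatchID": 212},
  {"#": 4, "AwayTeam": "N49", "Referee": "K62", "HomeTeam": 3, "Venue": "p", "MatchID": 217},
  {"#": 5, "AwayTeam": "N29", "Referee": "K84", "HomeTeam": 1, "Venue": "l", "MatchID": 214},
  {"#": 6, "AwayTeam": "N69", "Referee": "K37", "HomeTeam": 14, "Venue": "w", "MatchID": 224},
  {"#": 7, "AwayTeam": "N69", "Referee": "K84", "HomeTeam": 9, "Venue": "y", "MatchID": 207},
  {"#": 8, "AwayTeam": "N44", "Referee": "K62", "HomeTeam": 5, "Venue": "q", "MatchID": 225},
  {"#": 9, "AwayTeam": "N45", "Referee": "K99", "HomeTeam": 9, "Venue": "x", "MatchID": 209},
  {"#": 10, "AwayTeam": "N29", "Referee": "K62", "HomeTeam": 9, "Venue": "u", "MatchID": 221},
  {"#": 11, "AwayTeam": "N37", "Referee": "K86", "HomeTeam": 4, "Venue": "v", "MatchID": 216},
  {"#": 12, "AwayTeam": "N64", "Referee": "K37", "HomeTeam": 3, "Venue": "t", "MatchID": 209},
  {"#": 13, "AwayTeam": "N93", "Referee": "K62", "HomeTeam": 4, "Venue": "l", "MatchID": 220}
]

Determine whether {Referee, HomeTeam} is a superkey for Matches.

All 13 rows have distinct {Referee, HomeTeam} values, so {Referee, HomeTeam} → (all attributes) holds and {Referee, HomeTeam} is a superkey.

Yes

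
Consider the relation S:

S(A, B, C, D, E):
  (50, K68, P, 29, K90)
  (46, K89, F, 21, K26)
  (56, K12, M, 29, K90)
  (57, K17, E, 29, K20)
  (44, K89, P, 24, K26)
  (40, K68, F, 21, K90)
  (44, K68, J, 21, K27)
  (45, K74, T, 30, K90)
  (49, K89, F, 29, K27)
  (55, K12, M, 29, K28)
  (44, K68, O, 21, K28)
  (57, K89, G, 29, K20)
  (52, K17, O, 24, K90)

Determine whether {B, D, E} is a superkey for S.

Yes

All 13 rows have distinct {B, D, E} values, so {B, D, E} → (all attributes) holds and {B, D, E} is a superkey.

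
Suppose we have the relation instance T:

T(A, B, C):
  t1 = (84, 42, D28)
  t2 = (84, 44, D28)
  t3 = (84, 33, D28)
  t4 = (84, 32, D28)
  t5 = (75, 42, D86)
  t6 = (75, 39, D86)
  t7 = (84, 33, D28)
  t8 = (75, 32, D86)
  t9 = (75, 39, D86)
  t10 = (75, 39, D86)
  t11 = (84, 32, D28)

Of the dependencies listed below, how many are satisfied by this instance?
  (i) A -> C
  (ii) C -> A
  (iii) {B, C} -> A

3

(i) A -> C: every LHS value maps to a single RHS value — holds.
(ii) C -> A: every LHS value maps to a single RHS value — holds.
(iii) {B, C} -> A: every LHS value maps to a single RHS value — holds.
3 of the 3 dependencies hold.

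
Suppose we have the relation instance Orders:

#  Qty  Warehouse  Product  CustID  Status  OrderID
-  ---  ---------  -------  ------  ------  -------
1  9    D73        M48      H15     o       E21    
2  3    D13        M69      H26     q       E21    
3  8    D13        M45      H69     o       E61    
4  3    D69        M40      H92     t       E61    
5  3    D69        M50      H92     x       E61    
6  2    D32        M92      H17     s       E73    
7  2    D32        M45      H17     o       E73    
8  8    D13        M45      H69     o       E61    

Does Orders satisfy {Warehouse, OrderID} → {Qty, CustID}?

(Warehouse=D73, OrderID=E21): row 1 → {Qty,CustID} = (9, H15) ✓
(Warehouse=D13, OrderID=E21): row 2 → {Qty,CustID} = (3, H26) ✓
(Warehouse=D13, OrderID=E61): rows 3, 8 → {Qty,CustID} = (8, H69), (8, H69) ✓
(Warehouse=D69, OrderID=E61): rows 4, 5 → {Qty,CustID} = (3, H92), (3, H92) ✓
(Warehouse=D32, OrderID=E73): rows 6, 7 → {Qty,CustID} = (2, H17), (2, H17) ✓
Every {Warehouse, OrderID} value is associated with a single {Qty, CustID} value, so {Warehouse, OrderID} → {Qty, CustID} holds.

Yes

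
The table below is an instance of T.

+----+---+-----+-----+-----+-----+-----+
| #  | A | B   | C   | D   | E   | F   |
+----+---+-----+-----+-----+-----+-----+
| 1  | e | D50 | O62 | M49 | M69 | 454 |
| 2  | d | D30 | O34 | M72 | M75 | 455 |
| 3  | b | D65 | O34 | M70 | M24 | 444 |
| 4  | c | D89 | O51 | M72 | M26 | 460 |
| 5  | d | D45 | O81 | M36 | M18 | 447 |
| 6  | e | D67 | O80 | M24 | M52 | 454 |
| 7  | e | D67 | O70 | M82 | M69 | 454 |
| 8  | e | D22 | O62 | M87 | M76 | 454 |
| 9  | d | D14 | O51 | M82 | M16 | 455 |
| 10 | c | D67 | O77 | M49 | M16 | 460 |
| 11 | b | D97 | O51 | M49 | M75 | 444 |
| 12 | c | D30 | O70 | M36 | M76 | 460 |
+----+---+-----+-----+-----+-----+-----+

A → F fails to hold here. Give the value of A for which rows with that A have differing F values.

A=e: rows 1, 6, 7, 8 → F = 454, 454, 454, 454 ✓
A=d: rows 2, 5, 9 → F takes values {455, 447} — violation
A=b: rows 3, 11 → F = 444, 444 ✓
A=c: rows 4, 10, 12 → F = 460, 460, 460 ✓
The only A value with inconsistent F is A=d.

d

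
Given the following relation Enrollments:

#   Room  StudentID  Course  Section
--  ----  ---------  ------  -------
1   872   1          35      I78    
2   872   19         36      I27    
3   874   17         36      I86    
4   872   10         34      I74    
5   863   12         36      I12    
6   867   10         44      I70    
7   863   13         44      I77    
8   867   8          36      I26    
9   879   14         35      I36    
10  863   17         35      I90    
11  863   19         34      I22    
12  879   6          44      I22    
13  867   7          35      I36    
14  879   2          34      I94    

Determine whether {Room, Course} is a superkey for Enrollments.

Yes

All 14 rows have distinct {Room, Course} values, so {Room, Course} → (all attributes) holds and {Room, Course} is a superkey.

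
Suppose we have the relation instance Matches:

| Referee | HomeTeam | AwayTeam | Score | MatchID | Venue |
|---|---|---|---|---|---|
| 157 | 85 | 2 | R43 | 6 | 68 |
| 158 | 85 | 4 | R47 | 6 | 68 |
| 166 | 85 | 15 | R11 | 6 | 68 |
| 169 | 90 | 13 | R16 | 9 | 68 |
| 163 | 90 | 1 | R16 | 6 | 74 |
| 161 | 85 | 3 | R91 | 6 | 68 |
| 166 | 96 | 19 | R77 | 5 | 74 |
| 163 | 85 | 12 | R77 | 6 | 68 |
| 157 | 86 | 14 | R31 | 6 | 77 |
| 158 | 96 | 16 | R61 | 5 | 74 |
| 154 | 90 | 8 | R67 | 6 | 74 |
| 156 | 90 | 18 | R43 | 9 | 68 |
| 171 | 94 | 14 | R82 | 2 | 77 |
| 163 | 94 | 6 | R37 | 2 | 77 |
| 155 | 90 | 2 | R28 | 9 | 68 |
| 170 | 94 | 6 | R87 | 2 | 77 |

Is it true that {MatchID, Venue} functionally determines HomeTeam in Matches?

Yes

(MatchID=6, Venue=68): 5 rows → HomeTeam = 85, 85, 85, 85, 85 ✓
(MatchID=9, Venue=68): 3 rows → HomeTeam = 90, 90, 90 ✓
(MatchID=6, Venue=74): 2 rows → HomeTeam = 90, 90 ✓
(MatchID=5, Venue=74): 2 rows → HomeTeam = 96, 96 ✓
(MatchID=6, Venue=77): 1 row → HomeTeam = 86 ✓
(MatchID=2, Venue=77): 3 rows → HomeTeam = 94, 94, 94 ✓
Every {MatchID, Venue} value is associated with a single HomeTeam value, so {MatchID, Venue} → HomeTeam holds.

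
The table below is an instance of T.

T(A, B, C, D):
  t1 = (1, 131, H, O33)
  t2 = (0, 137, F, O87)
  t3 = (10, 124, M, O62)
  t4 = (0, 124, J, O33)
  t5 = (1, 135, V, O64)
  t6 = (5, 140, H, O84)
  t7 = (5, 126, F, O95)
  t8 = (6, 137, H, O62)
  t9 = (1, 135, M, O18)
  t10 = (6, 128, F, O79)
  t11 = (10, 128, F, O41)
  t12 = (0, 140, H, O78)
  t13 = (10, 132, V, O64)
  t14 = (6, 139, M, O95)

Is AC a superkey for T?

Yes

All 14 rows have distinct AC values, so AC → (all attributes) holds and AC is a superkey.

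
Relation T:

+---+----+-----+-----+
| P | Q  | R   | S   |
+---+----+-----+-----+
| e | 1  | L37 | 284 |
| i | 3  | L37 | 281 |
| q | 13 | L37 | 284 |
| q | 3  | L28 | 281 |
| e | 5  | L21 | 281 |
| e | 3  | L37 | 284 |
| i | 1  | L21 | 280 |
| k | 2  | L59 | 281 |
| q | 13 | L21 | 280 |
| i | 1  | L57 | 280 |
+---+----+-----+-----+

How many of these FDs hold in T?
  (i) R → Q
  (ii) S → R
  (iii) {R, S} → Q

0

(i) R → Q: R=L37: 4 rows → Q takes values {1, 3, 13} — violation; R=L21: 3 rows → Q takes values {5, 1, 13} — violation — fails.
(ii) S → R: S=281: 4 rows → R takes values {L37, L28, L21, L59} — violation; S=280: 3 rows → R takes values {L21, L57} — violation — fails.
(iii) {R, S} → Q: (R=L37, S=284): 3 rows → Q takes values {1, 13, 3} — violation; (R=L21, S=280): 2 rows → Q takes values {1, 13} — violation — fails.
None of the 3 dependencies hold.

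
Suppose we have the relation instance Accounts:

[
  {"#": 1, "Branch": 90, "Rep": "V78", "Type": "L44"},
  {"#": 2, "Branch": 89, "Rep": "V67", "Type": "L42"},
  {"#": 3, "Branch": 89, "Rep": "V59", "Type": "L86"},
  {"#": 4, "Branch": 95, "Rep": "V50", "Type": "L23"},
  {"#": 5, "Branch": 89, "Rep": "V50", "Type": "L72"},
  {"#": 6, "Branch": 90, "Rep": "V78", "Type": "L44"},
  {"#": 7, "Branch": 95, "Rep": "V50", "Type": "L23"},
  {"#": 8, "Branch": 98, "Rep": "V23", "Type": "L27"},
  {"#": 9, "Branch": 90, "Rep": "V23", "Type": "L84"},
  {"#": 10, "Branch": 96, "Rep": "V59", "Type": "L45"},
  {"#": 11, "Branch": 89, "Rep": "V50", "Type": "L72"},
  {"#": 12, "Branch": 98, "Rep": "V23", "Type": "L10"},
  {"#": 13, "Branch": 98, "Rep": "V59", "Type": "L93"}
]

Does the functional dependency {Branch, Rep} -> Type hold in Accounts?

(Branch=90, Rep=V78): rows 1, 6 → Type = L44, L44 ✓
(Branch=89, Rep=V67): row 2 → Type = L42 ✓
(Branch=89, Rep=V59): row 3 → Type = L86 ✓
(Branch=95, Rep=V50): rows 4, 7 → Type = L23, L23 ✓
(Branch=89, Rep=V50): rows 5, 11 → Type = L72, L72 ✓
(Branch=98, Rep=V23): rows 8, 12 → Type takes values {L27, L10} — violation
(Branch=90, Rep=V23): row 9 → Type = L84 ✓
(Branch=96, Rep=V59): row 10 → Type = L45 ✓
(Branch=98, Rep=V59): row 13 → Type = L93 ✓
Two rows agree on {Branch, Rep} but differ on Type, so {Branch, Rep} -> Type does not hold.

No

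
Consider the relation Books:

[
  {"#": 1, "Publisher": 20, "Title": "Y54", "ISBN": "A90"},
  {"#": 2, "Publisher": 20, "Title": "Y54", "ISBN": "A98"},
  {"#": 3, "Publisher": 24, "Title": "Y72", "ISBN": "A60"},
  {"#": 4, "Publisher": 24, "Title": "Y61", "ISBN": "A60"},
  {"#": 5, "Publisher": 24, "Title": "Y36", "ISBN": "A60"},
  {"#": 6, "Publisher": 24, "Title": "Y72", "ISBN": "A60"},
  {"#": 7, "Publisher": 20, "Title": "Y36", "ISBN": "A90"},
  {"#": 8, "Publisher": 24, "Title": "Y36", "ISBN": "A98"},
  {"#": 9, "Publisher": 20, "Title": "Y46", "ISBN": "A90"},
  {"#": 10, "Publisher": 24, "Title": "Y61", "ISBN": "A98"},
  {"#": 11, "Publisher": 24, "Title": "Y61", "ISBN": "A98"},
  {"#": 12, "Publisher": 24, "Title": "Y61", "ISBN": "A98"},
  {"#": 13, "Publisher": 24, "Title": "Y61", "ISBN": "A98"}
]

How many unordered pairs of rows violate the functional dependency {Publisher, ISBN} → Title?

12

(Publisher=20, ISBN=A90): violating pairs (1,7), (1,9), (7,9) — 3 pairs.
(Publisher=24, ISBN=A60): violating pairs (3,4), (3,5), (4,5), (4,6), (5,6) — 5 pairs.
(Publisher=24, ISBN=A98): violating pairs (8,10), (8,11), (8,12), (8,13) — 4 pairs.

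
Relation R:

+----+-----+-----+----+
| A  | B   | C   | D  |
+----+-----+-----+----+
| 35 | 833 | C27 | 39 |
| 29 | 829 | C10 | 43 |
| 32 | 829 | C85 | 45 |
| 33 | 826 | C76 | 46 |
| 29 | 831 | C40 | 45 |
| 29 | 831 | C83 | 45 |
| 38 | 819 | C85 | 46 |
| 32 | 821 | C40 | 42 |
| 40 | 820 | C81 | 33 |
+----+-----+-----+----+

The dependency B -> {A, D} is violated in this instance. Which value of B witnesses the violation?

B=833: 1 row → {A,D} = (35, 39) ✓
B=829: 2 rows → {A,D} takes values {(29, 43), (32, 45)} — violation
B=826: 1 row → {A,D} = (33, 46) ✓
B=831: 2 rows → {A,D} = (29, 45), (29, 45) ✓
B=819: 1 row → {A,D} = (38, 46) ✓
B=821: 1 row → {A,D} = (32, 42) ✓
B=820: 1 row → {A,D} = (40, 33) ✓
The only B value with inconsistent RHS is B=829.

829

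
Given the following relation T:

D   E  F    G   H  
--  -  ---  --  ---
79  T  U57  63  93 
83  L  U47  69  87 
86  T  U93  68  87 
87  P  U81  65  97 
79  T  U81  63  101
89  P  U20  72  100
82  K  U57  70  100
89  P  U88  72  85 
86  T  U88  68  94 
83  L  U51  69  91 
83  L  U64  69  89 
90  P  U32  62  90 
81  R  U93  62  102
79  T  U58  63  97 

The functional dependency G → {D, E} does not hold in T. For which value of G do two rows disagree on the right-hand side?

62

G=63: 3 rows → {D,E} = (79, T), (79, T), (79, T) ✓
G=69: 3 rows → {D,E} = (83, L), (83, L), (83, L) ✓
G=68: 2 rows → {D,E} = (86, T), (86, T) ✓
G=65: 1 row → {D,E} = (87, P) ✓
G=72: 2 rows → {D,E} = (89, P), (89, P) ✓
G=70: 1 row → {D,E} = (82, K) ✓
G=62: 2 rows → {D,E} takes values {(90, P), (81, R)} — violation
The only G value with inconsistent RHS is G=62.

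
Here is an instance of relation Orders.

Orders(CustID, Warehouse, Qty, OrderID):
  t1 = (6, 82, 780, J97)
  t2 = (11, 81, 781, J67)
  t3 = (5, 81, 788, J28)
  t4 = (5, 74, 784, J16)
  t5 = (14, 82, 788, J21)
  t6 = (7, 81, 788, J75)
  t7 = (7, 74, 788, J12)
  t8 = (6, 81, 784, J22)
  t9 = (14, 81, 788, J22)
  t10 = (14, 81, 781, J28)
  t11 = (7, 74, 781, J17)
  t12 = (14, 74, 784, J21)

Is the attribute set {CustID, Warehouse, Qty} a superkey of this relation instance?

All 12 rows have distinct {CustID, Warehouse, Qty} values, so {CustID, Warehouse, Qty} → (all attributes) holds and {CustID, Warehouse, Qty} is a superkey.

Yes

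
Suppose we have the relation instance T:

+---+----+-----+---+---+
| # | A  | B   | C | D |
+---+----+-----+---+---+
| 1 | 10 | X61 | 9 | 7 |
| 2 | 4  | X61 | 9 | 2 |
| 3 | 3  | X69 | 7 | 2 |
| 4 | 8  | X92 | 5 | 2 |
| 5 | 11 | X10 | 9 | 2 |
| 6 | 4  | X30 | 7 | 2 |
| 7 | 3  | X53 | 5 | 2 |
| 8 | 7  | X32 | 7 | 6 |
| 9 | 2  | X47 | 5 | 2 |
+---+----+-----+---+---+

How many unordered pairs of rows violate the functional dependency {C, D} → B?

(C=9, D=2): violating pairs (2,5) — 1 pair.
(C=7, D=2): violating pairs (3,6) — 1 pair.
(C=5, D=2): violating pairs (4,7), (4,9), (7,9) — 3 pairs.

5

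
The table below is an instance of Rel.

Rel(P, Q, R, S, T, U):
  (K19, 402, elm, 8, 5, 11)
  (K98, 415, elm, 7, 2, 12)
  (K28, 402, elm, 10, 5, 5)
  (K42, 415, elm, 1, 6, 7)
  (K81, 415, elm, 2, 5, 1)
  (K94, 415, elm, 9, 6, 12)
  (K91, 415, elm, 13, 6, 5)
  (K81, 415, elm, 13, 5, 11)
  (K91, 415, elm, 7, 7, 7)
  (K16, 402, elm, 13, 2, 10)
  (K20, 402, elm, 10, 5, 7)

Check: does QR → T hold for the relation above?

(Q=402, R=elm): 4 rows → T takes values {5, 2} — violation
(Q=415, R=elm): 7 rows → T takes values {2, 6, 5, 7} — violation
Two rows agree on QR but differ on T, so QR → T does not hold.

No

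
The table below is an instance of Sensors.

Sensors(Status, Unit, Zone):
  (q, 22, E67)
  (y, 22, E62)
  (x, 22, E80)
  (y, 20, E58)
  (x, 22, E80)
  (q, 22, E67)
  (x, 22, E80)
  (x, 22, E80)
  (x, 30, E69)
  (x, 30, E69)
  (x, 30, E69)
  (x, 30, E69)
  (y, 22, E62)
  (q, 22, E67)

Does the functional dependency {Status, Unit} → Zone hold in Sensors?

(Status=q, Unit=22): 3 rows → Zone = E67, E67, E67 ✓
(Status=y, Unit=22): 2 rows → Zone = E62, E62 ✓
(Status=x, Unit=22): 4 rows → Zone = E80, E80, E80, E80 ✓
(Status=y, Unit=20): 1 row → Zone = E58 ✓
(Status=x, Unit=30): 4 rows → Zone = E69, E69, E69, E69 ✓
Every {Status, Unit} value is associated with a single Zone value, so {Status, Unit} → Zone holds.

Yes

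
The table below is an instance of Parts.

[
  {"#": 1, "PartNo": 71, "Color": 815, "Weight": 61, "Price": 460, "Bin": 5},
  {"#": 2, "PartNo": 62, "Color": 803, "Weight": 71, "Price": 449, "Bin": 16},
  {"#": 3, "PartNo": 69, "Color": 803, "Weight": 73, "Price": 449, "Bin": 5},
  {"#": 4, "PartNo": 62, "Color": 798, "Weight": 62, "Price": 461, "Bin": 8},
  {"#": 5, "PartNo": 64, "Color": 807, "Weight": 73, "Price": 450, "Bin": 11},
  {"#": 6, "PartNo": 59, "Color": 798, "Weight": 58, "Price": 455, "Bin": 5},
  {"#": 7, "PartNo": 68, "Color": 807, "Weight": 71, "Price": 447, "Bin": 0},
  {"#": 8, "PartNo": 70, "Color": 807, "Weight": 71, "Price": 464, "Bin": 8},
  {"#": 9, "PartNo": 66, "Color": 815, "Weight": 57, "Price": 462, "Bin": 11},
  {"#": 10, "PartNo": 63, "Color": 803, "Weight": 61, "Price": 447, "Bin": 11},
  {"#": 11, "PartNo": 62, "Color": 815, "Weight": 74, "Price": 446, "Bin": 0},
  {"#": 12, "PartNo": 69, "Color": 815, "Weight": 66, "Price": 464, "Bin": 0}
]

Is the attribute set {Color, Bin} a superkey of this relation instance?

Rows 11 and 12 have the same {Color, Bin} value (Color=815, Bin=0) but are distinct tuples, so {Color, Bin} does not determine every attribute — not a superkey.

No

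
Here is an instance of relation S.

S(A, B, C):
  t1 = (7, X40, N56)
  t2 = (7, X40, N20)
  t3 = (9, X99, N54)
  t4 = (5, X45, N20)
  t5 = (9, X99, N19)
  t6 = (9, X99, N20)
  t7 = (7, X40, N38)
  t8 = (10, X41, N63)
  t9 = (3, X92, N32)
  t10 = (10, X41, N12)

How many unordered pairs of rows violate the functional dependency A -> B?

A=7: all 3 rows agree on B — 0 pairs.
A=9: all 3 rows agree on B — 0 pairs.
A=10: all 2 rows agree on B — 0 pairs.

0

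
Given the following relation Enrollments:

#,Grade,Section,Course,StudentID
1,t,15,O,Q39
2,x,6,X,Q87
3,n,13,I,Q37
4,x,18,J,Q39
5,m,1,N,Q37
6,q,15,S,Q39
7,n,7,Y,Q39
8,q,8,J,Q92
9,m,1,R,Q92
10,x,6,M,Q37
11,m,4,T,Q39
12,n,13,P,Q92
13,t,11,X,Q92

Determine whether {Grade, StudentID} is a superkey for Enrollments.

Yes

All 13 rows have distinct {Grade, StudentID} values, so {Grade, StudentID} → (all attributes) holds and {Grade, StudentID} is a superkey.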